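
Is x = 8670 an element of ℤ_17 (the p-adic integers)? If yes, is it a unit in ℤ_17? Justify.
x ∈ ℤ_17 but not a unit; v_17(x) = 2 > 0

ℤ_17 = {x ∈ ℚ_17 : v_17(x) ≥ 0} and ℤ_17^× = {x ∈ ℤ_17 : v_17(x) = 0}. Here v_17(8670) = v_17(num) − v_17(den) = 2; compare against these criteria.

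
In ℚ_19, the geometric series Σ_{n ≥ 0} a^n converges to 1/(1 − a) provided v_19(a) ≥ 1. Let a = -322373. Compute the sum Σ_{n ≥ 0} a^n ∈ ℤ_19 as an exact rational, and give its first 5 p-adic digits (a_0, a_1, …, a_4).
Σ a^n = 1/(1 − a) = 1/322374;  first 5 digits = (1, 0, 0, 10, 16)

v_19(a) = 3 ≥ 1, so the series converges in ℤ_19 to 1/(1 − a) = 1/(1 − (-322373)) = 1/322374. Expand this rational in ℤ_19: compute digits iteratively via d_i = x_i mod 19, x_{i+1} = (x_i − d_i)/19. The first 5 digits are (1, 0, 0, 10, 16).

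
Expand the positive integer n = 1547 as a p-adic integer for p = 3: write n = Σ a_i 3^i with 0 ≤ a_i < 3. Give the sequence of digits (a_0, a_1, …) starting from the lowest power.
(a_0, a_1, …) = (2, 2, 0, 0, 1, 0, 2)

Repeated division by 3 gives the digits low-to-high: 1547 = 2 + 2·3^1 + 1·3^4 + 2·3^6. Digit sequence: (2, 2, 0, 0, 1, 0, 2).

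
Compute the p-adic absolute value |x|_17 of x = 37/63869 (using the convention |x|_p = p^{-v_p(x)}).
|37/63869|_17 = 4913

Step 1 — compute v_17(x) by factoring powers of 17 out of the numerator and denominator: v_17(37/63869) = -3. Step 2 — apply |x|_p = p^{-v_p(x)} = 17^{3} = 4913.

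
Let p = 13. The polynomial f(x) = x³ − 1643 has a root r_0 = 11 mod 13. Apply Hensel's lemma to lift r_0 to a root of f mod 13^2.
r_1 = 37 (mod 169)

Hensel: r_{i+1} = r_i − f(r_i)/f′(r_i) mod 13^{i+2}, where f′(x) = 3x². Iterate:
  r_0 = 11 (mod 13)
  r_1 = 37 (mod 169)
Final: r = 37 with f(r) ≡ 0 mod 13^2.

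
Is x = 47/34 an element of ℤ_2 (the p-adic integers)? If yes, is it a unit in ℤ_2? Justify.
x ∉ ℤ_2 (v_2(x) = -1 < 0)

ℤ_2 = {x ∈ ℚ_2 : v_2(x) ≥ 0} and ℤ_2^× = {x ∈ ℤ_2 : v_2(x) = 0}. Here v_2(47/34) = v_2(num) − v_2(den) = -1; compare against these criteria.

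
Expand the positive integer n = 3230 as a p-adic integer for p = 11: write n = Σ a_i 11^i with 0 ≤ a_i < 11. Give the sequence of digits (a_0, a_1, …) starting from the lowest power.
(a_0, a_1, …) = (7, 7, 4, 2)

Repeated division by 11 gives the digits low-to-high: 3230 = 7 + 7·11^1 + 4·11^2 + 2·11^3. Digit sequence: (7, 7, 4, 2).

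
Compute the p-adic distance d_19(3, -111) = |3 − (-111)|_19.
d_19(3, -111) = 1/19

Step 1 — x − y = 3 − (-111) = 114. Step 2 — v_19(114) = 1 (factor: 114 = (19^1 · 6); the sign does not affect v_p). Step 3 — |x − y|_19 = 19^{-1} = 1/19.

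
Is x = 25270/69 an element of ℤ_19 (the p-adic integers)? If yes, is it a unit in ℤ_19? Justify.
x ∈ ℤ_19 but not a unit; v_19(x) = 2 > 0

ℤ_19 = {x ∈ ℚ_19 : v_19(x) ≥ 0} and ℤ_19^× = {x ∈ ℤ_19 : v_19(x) = 0}. Here v_19(25270/69) = v_19(num) − v_19(den) = 2; compare against these criteria.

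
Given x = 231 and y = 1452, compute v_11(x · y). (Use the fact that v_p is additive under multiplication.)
v_11(335412) = 3

v_p(x) = 1 (factor: 231 = 11^1 · 21); v_p(y) = 2 (factor: 1452 = 11^2 · 12). Additivity: v_p(xy) = v_p(x) + v_p(y) = 1 + 2 = 3. (Direct check: xy = 335412 = 11^3 · (252).)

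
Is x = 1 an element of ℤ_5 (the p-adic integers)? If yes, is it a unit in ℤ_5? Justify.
x ∈ ℤ_5^× (unit); v_5(x) = 0

ℤ_5 = {x ∈ ℚ_5 : v_5(x) ≥ 0} and ℤ_5^× = {x ∈ ℤ_5 : v_5(x) = 0}. Here v_5(1) = v_5(num) − v_5(den) = 0; compare against these criteria.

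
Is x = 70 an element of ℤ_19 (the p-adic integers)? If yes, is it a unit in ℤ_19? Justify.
x ∈ ℤ_19^× (unit); v_19(x) = 0

ℤ_19 = {x ∈ ℚ_19 : v_19(x) ≥ 0} and ℤ_19^× = {x ∈ ℤ_19 : v_19(x) = 0}. Here v_19(70) = v_19(num) − v_19(den) = 0; compare against these criteria.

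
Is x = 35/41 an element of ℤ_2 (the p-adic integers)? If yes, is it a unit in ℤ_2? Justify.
x ∈ ℤ_2^× (unit); v_2(x) = 0

ℤ_2 = {x ∈ ℚ_2 : v_2(x) ≥ 0} and ℤ_2^× = {x ∈ ℤ_2 : v_2(x) = 0}. Here v_2(35/41) = v_2(num) − v_2(den) = 0; compare against these criteria.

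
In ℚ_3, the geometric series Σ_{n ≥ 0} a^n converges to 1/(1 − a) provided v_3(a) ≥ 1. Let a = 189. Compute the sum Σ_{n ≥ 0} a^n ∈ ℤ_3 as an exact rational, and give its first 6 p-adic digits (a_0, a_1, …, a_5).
Σ a^n = 1/(1 − a) = -1/188;  first 6 digits = (1, 0, 0, 1, 2, 0)

v_3(a) = 3 ≥ 1, so the series converges in ℤ_3 to 1/(1 − a) = 1/(1 − 189) = -1/188. Expand this rational in ℤ_3: compute digits iteratively via d_i = x_i mod 3, x_{i+1} = (x_i − d_i)/3. The first 6 digits are (1, 0, 0, 1, 2, 0).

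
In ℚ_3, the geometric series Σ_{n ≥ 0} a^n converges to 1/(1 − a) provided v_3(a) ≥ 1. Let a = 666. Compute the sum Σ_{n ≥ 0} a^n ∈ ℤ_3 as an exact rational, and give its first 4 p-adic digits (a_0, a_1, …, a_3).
Σ a^n = 1/(1 − a) = -1/665;  first 4 digits = (1, 0, 2, 0)

v_3(a) = 2 ≥ 1, so the series converges in ℤ_3 to 1/(1 − a) = 1/(1 − 666) = -1/665. Expand this rational in ℤ_3: compute digits iteratively via d_i = x_i mod 3, x_{i+1} = (x_i − d_i)/3. The first 4 digits are (1, 0, 2, 0).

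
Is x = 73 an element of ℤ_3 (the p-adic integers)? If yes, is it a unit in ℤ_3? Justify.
x ∈ ℤ_3^× (unit); v_3(x) = 0

ℤ_3 = {x ∈ ℚ_3 : v_3(x) ≥ 0} and ℤ_3^× = {x ∈ ℤ_3 : v_3(x) = 0}. Here v_3(73) = v_3(num) − v_3(den) = 0; compare against these criteria.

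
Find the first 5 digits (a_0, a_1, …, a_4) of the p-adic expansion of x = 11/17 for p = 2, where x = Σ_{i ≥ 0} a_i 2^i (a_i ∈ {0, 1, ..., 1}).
(a_0, …, a_4) = (1, 1, 0, 1, 1)

v_2(11/17) = 0 (numerator and denominator both coprime to 2), so x ∈ ℤ_2^×. Compute digits iteratively via a_i = x_i mod 2, x_{i+1} = (x_i − a_i)/2, with x_0 = x:
  x_0 = 11/17;  a_0 = 1;  x_1 = (x_0 − 1)/2 = -3/17
  x_1 = -3/17;  a_1 = 1;  x_2 = (x_1 − 1)/2 = -10/17
  x_2 = -10/17;  a_2 = 0;  x_3 = (x_2 − 0)/2 = -5/17
  x_3 = -5/17;  a_3 = 1;  x_4 = (x_3 − 1)/2 = -11/17
  x_4 = -11/17;  a_4 = 1;  x_5 = (x_4 − 1)/2 = -14/17
Digits: (1, 1, 0, 1, 1).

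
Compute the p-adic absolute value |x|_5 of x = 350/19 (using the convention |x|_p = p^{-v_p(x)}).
|350/19|_5 = 1/25

Step 1 — compute v_5(x) by factoring powers of 5 out of the numerator and denominator: v_5(350/19) = 2. Step 2 — apply |x|_p = p^{-v_p(x)} = 5^{-2} = 1/25.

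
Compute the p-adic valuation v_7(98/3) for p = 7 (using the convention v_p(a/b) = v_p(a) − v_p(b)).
v_7(98/3) = 2

Factor powers of 7 from the numerator and denominator of the reduced fraction: 98 = 7^2 · 2 and 3 = 7^0 · 3. Apply v_p(a/b) = v_p(a) − v_p(b): v_7(98/3) = 2 − 0 = 2.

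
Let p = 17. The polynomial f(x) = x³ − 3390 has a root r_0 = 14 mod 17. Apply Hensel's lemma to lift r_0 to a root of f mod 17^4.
r_3 = 63832 (mod 83521)

Hensel: r_{i+1} = r_i − f(r_i)/f′(r_i) mod 17^{i+2}, where f′(x) = 3x². Iterate:
  r_0 = 14 (mod 17)
  r_1 = 252 (mod 289)
  r_2 = 4876 (mod 4913)
  r_3 = 63832 (mod 83521)
Final: r = 63832 with f(r) ≡ 0 mod 17^4.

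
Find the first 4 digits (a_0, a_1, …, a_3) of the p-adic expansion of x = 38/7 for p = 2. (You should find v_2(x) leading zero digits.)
(a_0, …, a_3) = (0, 1, 0, 1)

v_2(38/7) = 1, so a_0 = ... = a_0 = 0. Factor out: x = 2^1 · u with u = 19/7 a unit in ℤ_2. Expand u iteratively via a_{v+i} = u_i mod 2, u_{i+1} = (u_i − a_{v+i})/2:
  u_0 = 19/7;  a_1 = 1;  u_1 = (u_0 − 1)/2 = 6/7
  u_1 = 6/7;  a_2 = 0;  u_2 = (u_1 − 0)/2 = 3/7
  u_2 = 3/7;  a_3 = 1;  u_3 = (u_2 − 1)/2 = -2/7
Digits: (0, 1, 0, 1).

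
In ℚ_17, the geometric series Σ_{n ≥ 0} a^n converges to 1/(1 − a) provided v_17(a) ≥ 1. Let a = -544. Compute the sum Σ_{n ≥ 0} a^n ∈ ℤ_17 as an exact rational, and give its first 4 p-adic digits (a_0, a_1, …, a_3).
Σ a^n = 1/(1 − a) = 1/545;  first 4 digits = (1, 2, 2, 0)

v_17(a) = 1 ≥ 1, so the series converges in ℤ_17 to 1/(1 − a) = 1/(1 − (-544)) = 1/545. Expand this rational in ℤ_17: compute digits iteratively via d_i = x_i mod 17, x_{i+1} = (x_i − d_i)/17. The first 4 digits are (1, 2, 2, 0).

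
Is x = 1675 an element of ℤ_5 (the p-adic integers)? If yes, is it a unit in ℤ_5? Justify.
x ∈ ℤ_5 but not a unit; v_5(x) = 2 > 0

ℤ_5 = {x ∈ ℚ_5 : v_5(x) ≥ 0} and ℤ_5^× = {x ∈ ℤ_5 : v_5(x) = 0}. Here v_5(1675) = v_5(num) − v_5(den) = 2; compare against these criteria.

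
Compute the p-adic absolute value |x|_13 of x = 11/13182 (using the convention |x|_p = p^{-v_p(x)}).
|11/13182|_13 = 2197

Step 1 — compute v_13(x) by factoring powers of 13 out of the numerator and denominator: v_13(11/13182) = -3. Step 2 — apply |x|_p = p^{-v_p(x)} = 13^{3} = 2197.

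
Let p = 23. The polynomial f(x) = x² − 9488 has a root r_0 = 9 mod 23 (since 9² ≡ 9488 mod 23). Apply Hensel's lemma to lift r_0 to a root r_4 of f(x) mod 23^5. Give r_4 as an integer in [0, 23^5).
r_4 = 1049568 (mod 6436343)

Hensel's recurrence: r_{i+1} = r_i − f(r_i)·(f′(r_i))^{-1} mod 23^{i+2}, with f′(x) = 2x. Iterate:
  r_0 = 9 (mod 23)
  r_1 = 32 (mod 529)
  r_2 = 3206 (mod 12167)
  r_3 = 210045 (mod 279841)
  r_4 = 1049568 (mod 6436343)
Final: r_4 = 1049568, and one checks f(r_4) ≡ 0 mod 23^5.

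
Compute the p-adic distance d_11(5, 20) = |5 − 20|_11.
d_11(5, 20) = 1

Step 1 — x − y = 5 − 20 = -15. Step 2 — v_11(-15) = 0 (factor: -15 = −(11^0 · 15); the sign does not affect v_p). Step 3 — |x − y|_11 = 11^{0} = 1.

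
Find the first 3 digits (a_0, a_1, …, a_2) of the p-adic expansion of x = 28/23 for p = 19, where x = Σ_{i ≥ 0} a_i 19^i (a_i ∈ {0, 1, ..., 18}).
(a_0, …, a_2) = (7, 3, 18)

v_19(28/23) = 0 (numerator and denominator both coprime to 19), so x ∈ ℤ_19^×. Compute digits iteratively via a_i = x_i mod 19, x_{i+1} = (x_i − a_i)/19, with x_0 = x:
  x_0 = 28/23;  a_0 = 7;  x_1 = (x_0 − 7)/19 = -7/23
  x_1 = -7/23;  a_1 = 3;  x_2 = (x_1 − 3)/19 = -4/23
  x_2 = -4/23;  a_2 = 18;  x_3 = (x_2 − 18)/19 = -22/23
Digits: (7, 3, 18).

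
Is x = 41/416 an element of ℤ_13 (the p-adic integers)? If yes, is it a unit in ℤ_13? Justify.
x ∉ ℤ_13 (v_13(x) = -1 < 0)

ℤ_13 = {x ∈ ℚ_13 : v_13(x) ≥ 0} and ℤ_13^× = {x ∈ ℤ_13 : v_13(x) = 0}. Here v_13(41/416) = v_13(num) − v_13(den) = -1; compare against these criteria.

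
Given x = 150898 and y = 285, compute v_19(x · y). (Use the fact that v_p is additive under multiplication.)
v_19(43005930) = 4

v_p(x) = 3 (factor: 150898 = 19^3 · 22); v_p(y) = 1 (factor: 285 = 19^1 · 15). Additivity: v_p(xy) = v_p(x) + v_p(y) = 3 + 1 = 4. (Direct check: xy = 43005930 = 19^4 · (330).)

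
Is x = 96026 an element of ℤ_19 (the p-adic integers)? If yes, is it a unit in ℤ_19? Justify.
x ∈ ℤ_19 but not a unit; v_19(x) = 3 > 0

ℤ_19 = {x ∈ ℚ_19 : v_19(x) ≥ 0} and ℤ_19^× = {x ∈ ℤ_19 : v_19(x) = 0}. Here v_19(96026) = v_19(num) − v_19(den) = 3; compare against these criteria.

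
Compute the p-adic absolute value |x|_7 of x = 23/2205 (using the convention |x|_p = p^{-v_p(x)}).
|23/2205|_7 = 49

Step 1 — compute v_7(x) by factoring powers of 7 out of the numerator and denominator: v_7(23/2205) = -2. Step 2 — apply |x|_p = p^{-v_p(x)} = 7^{2} = 49.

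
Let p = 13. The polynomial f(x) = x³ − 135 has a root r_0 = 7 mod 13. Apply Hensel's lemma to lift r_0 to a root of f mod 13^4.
r_3 = 18376 (mod 28561)

Hensel: r_{i+1} = r_i − f(r_i)/f′(r_i) mod 13^{i+2}, where f′(x) = 3x². Iterate:
  r_0 = 7 (mod 13)
  r_1 = 124 (mod 169)
  r_2 = 800 (mod 2197)
  r_3 = 18376 (mod 28561)
Final: r = 18376 with f(r) ≡ 0 mod 13^4.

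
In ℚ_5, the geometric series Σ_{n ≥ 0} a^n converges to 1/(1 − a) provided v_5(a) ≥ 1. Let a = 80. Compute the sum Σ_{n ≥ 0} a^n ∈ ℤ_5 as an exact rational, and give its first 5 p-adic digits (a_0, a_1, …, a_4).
Σ a^n = 1/(1 − a) = -1/79;  first 5 digits = (1, 1, 4, 2, 0)

v_5(a) = 1 ≥ 1, so the series converges in ℤ_5 to 1/(1 − a) = 1/(1 − 80) = -1/79. Expand this rational in ℤ_5: compute digits iteratively via d_i = x_i mod 5, x_{i+1} = (x_i − d_i)/5. The first 5 digits are (1, 1, 4, 2, 0).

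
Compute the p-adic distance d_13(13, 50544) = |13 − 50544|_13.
d_13(13, 50544) = 1/2197

Step 1 — x − y = 13 − 50544 = -50531. Step 2 — v_13(-50531) = 3 (factor: -50531 = −(13^3 · 23); the sign does not affect v_p). Step 3 — |x − y|_13 = 13^{-3} = 1/2197.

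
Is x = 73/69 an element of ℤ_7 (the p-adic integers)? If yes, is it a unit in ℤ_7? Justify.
x ∈ ℤ_7^× (unit); v_7(x) = 0

ℤ_7 = {x ∈ ℚ_7 : v_7(x) ≥ 0} and ℤ_7^× = {x ∈ ℤ_7 : v_7(x) = 0}. Here v_7(73/69) = v_7(num) − v_7(den) = 0; compare against these criteria.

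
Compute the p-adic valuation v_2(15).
v_2(15) = 0

v_2(n) is the largest exponent k such that 2^k divides n. Factor out: 15 = 2^0 · 15. (Sign doesn't affect v_p.) So v_2(15) = 0.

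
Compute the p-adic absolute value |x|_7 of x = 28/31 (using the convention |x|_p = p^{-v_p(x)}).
|28/31|_7 = 1/7

Step 1 — compute v_7(x) by factoring powers of 7 out of the numerator and denominator: v_7(28/31) = 1. Step 2 — apply |x|_p = p^{-v_p(x)} = 7^{-1} = 1/7.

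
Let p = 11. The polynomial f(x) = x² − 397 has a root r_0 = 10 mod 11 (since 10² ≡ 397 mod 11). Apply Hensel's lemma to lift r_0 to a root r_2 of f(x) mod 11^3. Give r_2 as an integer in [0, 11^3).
r_2 = 769 (mod 1331)

Hensel's recurrence: r_{i+1} = r_i − f(r_i)·(f′(r_i))^{-1} mod 11^{i+2}, with f′(x) = 2x. Iterate:
  r_0 = 10 (mod 11)
  r_1 = 43 (mod 121)
  r_2 = 769 (mod 1331)
Final: r_2 = 769, and one checks f(r_2) ≡ 0 mod 11^3.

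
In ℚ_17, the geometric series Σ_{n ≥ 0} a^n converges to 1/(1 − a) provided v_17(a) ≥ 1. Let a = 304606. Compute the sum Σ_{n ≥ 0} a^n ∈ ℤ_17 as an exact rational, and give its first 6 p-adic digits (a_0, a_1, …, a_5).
Σ a^n = 1/(1 − a) = -1/304605;  first 6 digits = (1, 0, 0, 11, 3, 0)

v_17(a) = 3 ≥ 1, so the series converges in ℤ_17 to 1/(1 − a) = 1/(1 − 304606) = -1/304605. Expand this rational in ℤ_17: compute digits iteratively via d_i = x_i mod 17, x_{i+1} = (x_i − d_i)/17. The first 6 digits are (1, 0, 0, 11, 3, 0).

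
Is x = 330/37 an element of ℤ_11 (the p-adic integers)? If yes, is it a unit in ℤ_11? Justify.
x ∈ ℤ_11 but not a unit; v_11(x) = 1 > 0

ℤ_11 = {x ∈ ℚ_11 : v_11(x) ≥ 0} and ℤ_11^× = {x ∈ ℤ_11 : v_11(x) = 0}. Here v_11(330/37) = v_11(num) − v_11(den) = 1; compare against these criteria.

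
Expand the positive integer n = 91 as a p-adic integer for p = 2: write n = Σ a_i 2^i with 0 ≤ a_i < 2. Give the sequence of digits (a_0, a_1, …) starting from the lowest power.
(a_0, a_1, …) = (1, 1, 0, 1, 1, 0, 1)

Repeated division by 2 gives the digits low-to-high: 91 = 1 + 1·2^1 + 1·2^3 + 1·2^4 + 1·2^6. Digit sequence: (1, 1, 0, 1, 1, 0, 1).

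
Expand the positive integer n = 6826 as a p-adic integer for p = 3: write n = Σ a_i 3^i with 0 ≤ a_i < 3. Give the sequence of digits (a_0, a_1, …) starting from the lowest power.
(a_0, a_1, …) = (1, 1, 2, 0, 0, 1, 0, 0, 1)

Repeated division by 3 gives the digits low-to-high: 6826 = 1 + 1·3^1 + 2·3^2 + 1·3^5 + 1·3^8. Digit sequence: (1, 1, 2, 0, 0, 1, 0, 0, 1).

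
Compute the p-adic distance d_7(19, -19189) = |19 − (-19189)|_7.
d_7(19, -19189) = 1/2401

Step 1 — x − y = 19 − (-19189) = 19208. Step 2 — v_7(19208) = 4 (factor: 19208 = (7^4 · 8); the sign does not affect v_p). Step 3 — |x − y|_7 = 7^{-4} = 1/2401.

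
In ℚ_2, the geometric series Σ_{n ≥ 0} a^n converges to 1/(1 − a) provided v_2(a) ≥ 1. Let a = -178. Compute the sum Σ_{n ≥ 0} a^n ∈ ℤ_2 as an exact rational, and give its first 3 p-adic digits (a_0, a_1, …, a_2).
Σ a^n = 1/(1 − a) = 1/179;  first 3 digits = (1, 1, 0)

v_2(a) = 1 ≥ 1, so the series converges in ℤ_2 to 1/(1 − a) = 1/(1 − (-178)) = 1/179. Expand this rational in ℤ_2: compute digits iteratively via d_i = x_i mod 2, x_{i+1} = (x_i − d_i)/2. The first 3 digits are (1, 1, 0).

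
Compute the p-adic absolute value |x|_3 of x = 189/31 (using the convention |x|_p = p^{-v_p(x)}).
|189/31|_3 = 1/27

Step 1 — compute v_3(x) by factoring powers of 3 out of the numerator and denominator: v_3(189/31) = 3. Step 2 — apply |x|_p = p^{-v_p(x)} = 3^{-3} = 1/27.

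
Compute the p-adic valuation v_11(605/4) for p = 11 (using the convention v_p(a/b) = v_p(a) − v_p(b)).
v_11(605/4) = 2

Factor powers of 11 from the numerator and denominator of the reduced fraction: 605 = 11^2 · 5 and 4 = 11^0 · 4. Apply v_p(a/b) = v_p(a) − v_p(b): v_11(605/4) = 2 − 0 = 2.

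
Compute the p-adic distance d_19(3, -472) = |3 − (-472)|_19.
d_19(3, -472) = 1/19

Step 1 — x − y = 3 − (-472) = 475. Step 2 — v_19(475) = 1 (factor: 475 = (19^1 · 25); the sign does not affect v_p). Step 3 — |x − y|_19 = 19^{-1} = 1/19.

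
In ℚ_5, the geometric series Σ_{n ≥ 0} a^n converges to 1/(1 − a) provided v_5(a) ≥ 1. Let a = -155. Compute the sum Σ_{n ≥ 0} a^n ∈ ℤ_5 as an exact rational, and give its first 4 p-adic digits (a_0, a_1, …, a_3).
Σ a^n = 1/(1 − a) = 1/156;  first 4 digits = (1, 4, 4, 4)

v_5(a) = 1 ≥ 1, so the series converges in ℤ_5 to 1/(1 − a) = 1/(1 − (-155)) = 1/156. Expand this rational in ℤ_5: compute digits iteratively via d_i = x_i mod 5, x_{i+1} = (x_i − d_i)/5. The first 4 digits are (1, 4, 4, 4).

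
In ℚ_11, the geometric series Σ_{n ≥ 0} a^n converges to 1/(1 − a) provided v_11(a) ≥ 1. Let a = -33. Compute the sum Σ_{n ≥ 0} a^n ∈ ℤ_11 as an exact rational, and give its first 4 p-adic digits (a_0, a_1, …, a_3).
Σ a^n = 1/(1 − a) = 1/34;  first 4 digits = (1, 8, 8, 6)

v_11(a) = 1 ≥ 1, so the series converges in ℤ_11 to 1/(1 − a) = 1/(1 − (-33)) = 1/34. Expand this rational in ℤ_11: compute digits iteratively via d_i = x_i mod 11, x_{i+1} = (x_i − d_i)/11. The first 4 digits are (1, 8, 8, 6).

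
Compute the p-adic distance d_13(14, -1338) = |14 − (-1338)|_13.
d_13(14, -1338) = 1/169

Step 1 — x − y = 14 − (-1338) = 1352. Step 2 — v_13(1352) = 2 (factor: 1352 = (13^2 · 8); the sign does not affect v_p). Step 3 — |x − y|_13 = 13^{-2} = 1/169.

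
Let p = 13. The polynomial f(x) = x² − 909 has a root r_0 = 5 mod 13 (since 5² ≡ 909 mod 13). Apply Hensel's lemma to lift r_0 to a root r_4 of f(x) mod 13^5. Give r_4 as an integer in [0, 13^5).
r_4 = 365877 (mod 371293)

Hensel's recurrence: r_{i+1} = r_i − f(r_i)·(f′(r_i))^{-1} mod 13^{i+2}, with f′(x) = 2x. Iterate:
  r_0 = 5 (mod 13)
  r_1 = 161 (mod 169)
  r_2 = 1175 (mod 2197)
  r_3 = 23145 (mod 28561)
  r_4 = 365877 (mod 371293)
Final: r_4 = 365877, and one checks f(r_4) ≡ 0 mod 13^5.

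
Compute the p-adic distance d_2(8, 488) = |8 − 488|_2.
d_2(8, 488) = 1/32

Step 1 — x − y = 8 − 488 = -480. Step 2 — v_2(-480) = 5 (factor: -480 = −(2^5 · 15); the sign does not affect v_p). Step 3 — |x − y|_2 = 2^{-5} = 1/32.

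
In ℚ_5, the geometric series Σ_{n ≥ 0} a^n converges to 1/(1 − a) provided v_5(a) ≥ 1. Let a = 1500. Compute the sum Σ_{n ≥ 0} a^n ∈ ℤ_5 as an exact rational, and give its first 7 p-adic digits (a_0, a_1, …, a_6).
Σ a^n = 1/(1 − a) = -1/1499;  first 7 digits = (1, 0, 0, 2, 2, 0, 4)

v_5(a) = 3 ≥ 1, so the series converges in ℤ_5 to 1/(1 − a) = 1/(1 − 1500) = -1/1499. Expand this rational in ℤ_5: compute digits iteratively via d_i = x_i mod 5, x_{i+1} = (x_i − d_i)/5. The first 7 digits are (1, 0, 0, 2, 2, 0, 4).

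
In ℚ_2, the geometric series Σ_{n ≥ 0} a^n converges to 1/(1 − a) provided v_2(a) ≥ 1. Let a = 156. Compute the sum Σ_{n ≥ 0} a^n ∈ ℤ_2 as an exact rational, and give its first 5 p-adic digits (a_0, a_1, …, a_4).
Σ a^n = 1/(1 − a) = -1/155;  first 5 digits = (1, 0, 1, 1, 0)

v_2(a) = 2 ≥ 1, so the series converges in ℤ_2 to 1/(1 − a) = 1/(1 − 156) = -1/155. Expand this rational in ℤ_2: compute digits iteratively via d_i = x_i mod 2, x_{i+1} = (x_i − d_i)/2. The first 5 digits are (1, 0, 1, 1, 0).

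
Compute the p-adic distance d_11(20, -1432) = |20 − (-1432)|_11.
d_11(20, -1432) = 1/121

Step 1 — x − y = 20 − (-1432) = 1452. Step 2 — v_11(1452) = 2 (factor: 1452 = (11^2 · 12); the sign does not affect v_p). Step 3 — |x − y|_11 = 11^{-2} = 1/121.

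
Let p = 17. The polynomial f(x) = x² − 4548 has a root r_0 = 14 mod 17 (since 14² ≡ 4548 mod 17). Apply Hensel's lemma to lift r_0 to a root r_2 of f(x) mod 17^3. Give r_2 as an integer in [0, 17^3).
r_2 = 252 (mod 4913)

Hensel's recurrence: r_{i+1} = r_i − f(r_i)·(f′(r_i))^{-1} mod 17^{i+2}, with f′(x) = 2x. Iterate:
  r_0 = 14 (mod 17)
  r_1 = 252 (mod 289)
  r_2 = 252 (mod 4913)
Final: r_2 = 252, and one checks f(r_2) ≡ 0 mod 17^3.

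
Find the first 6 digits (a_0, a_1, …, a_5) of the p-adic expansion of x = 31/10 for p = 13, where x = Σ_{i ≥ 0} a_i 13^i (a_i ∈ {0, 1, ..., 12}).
(a_0, …, a_5) = (7, 1, 9, 11, 3, 1)

v_13(31/10) = 0 (numerator and denominator both coprime to 13), so x ∈ ℤ_13^×. Compute digits iteratively via a_i = x_i mod 13, x_{i+1} = (x_i − a_i)/13, with x_0 = x:
  x_0 = 31/10;  a_0 = 7;  x_1 = (x_0 − 7)/13 = -3/10
  x_1 = -3/10;  a_1 = 1;  x_2 = (x_1 − 1)/13 = -1/10
  x_2 = -1/10;  a_2 = 9;  x_3 = (x_2 − 9)/13 = -7/10
  x_3 = -7/10;  a_3 = 11;  x_4 = (x_3 − 11)/13 = -9/10
  x_4 = -9/10;  a_4 = 3;  x_5 = (x_4 − 3)/13 = -3/10
  x_5 = -3/10;  a_5 = 1;  x_6 = (x_5 − 1)/13 = -1/10
Digits: (7, 1, 9, 11, 3, 1).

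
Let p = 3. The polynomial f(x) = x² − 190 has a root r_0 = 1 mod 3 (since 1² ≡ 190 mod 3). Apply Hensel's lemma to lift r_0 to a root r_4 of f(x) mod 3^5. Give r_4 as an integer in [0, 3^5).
r_4 = 217 (mod 243)

Hensel's recurrence: r_{i+1} = r_i − f(r_i)·(f′(r_i))^{-1} mod 3^{i+2}, with f′(x) = 2x. Iterate:
  r_0 = 1 (mod 3)
  r_1 = 1 (mod 9)
  r_2 = 1 (mod 27)
  r_3 = 55 (mod 81)
  r_4 = 217 (mod 243)
Final: r_4 = 217, and one checks f(r_4) ≡ 0 mod 3^5.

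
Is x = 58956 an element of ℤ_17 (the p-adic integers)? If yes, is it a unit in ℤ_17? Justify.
x ∈ ℤ_17 but not a unit; v_17(x) = 3 > 0

ℤ_17 = {x ∈ ℚ_17 : v_17(x) ≥ 0} and ℤ_17^× = {x ∈ ℤ_17 : v_17(x) = 0}. Here v_17(58956) = v_17(num) − v_17(den) = 3; compare against these criteria.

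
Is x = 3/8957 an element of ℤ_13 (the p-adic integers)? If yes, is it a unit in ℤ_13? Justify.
x ∉ ℤ_13 (v_13(x) = -2 < 0)

ℤ_13 = {x ∈ ℚ_13 : v_13(x) ≥ 0} and ℤ_13^× = {x ∈ ℤ_13 : v_13(x) = 0}. Here v_13(3/8957) = v_13(num) − v_13(den) = -2; compare against these criteria.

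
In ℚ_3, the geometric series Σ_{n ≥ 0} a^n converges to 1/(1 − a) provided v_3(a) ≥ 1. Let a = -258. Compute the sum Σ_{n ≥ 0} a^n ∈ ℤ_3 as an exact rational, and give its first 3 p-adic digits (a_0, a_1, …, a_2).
Σ a^n = 1/(1 − a) = 1/259;  first 3 digits = (1, 1, 2)

v_3(a) = 1 ≥ 1, so the series converges in ℤ_3 to 1/(1 − a) = 1/(1 − (-258)) = 1/259. Expand this rational in ℤ_3: compute digits iteratively via d_i = x_i mod 3, x_{i+1} = (x_i − d_i)/3. The first 3 digits are (1, 1, 2).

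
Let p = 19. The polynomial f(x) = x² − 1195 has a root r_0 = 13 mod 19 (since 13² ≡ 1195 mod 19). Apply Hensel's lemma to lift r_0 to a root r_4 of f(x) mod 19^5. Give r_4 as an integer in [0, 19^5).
r_4 = 1537968 (mod 2476099)

Hensel's recurrence: r_{i+1} = r_i − f(r_i)·(f′(r_i))^{-1} mod 19^{i+2}, with f′(x) = 2x. Iterate:
  r_0 = 13 (mod 19)
  r_1 = 108 (mod 361)
  r_2 = 1552 (mod 6859)
  r_3 = 104437 (mod 130321)
  r_4 = 1537968 (mod 2476099)
Final: r_4 = 1537968, and one checks f(r_4) ≡ 0 mod 19^5.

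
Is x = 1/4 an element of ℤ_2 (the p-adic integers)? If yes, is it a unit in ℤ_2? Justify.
x ∉ ℤ_2 (v_2(x) = -2 < 0)

ℤ_2 = {x ∈ ℚ_2 : v_2(x) ≥ 0} and ℤ_2^× = {x ∈ ℤ_2 : v_2(x) = 0}. Here v_2(1/4) = v_2(num) − v_2(den) = -2; compare against these criteria.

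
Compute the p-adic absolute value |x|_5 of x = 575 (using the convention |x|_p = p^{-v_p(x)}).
|575|_5 = 1/25

Step 1 — compute v_5(x) by factoring powers of 5 out of the numerator and denominator: v_5(575) = 2. Step 2 — apply |x|_p = p^{-v_p(x)} = 5^{-2} = 1/25.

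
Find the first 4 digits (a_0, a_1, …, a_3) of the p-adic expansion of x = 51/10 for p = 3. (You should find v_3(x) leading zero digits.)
(a_0, …, a_3) = (0, 2, 2, 2)

v_3(51/10) = 1, so a_0 = ... = a_0 = 0. Factor out: x = 3^1 · u with u = 17/10 a unit in ℤ_3. Expand u iteratively via a_{v+i} = u_i mod 3, u_{i+1} = (u_i − a_{v+i})/3:
  u_0 = 17/10;  a_1 = 2;  u_1 = (u_0 − 2)/3 = -1/10
  u_1 = -1/10;  a_2 = 2;  u_2 = (u_1 − 2)/3 = -7/10
  u_2 = -7/10;  a_3 = 2;  u_3 = (u_2 − 2)/3 = -9/10
Digits: (0, 2, 2, 2).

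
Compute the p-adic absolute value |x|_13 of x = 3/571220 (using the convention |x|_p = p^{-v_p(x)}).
|3/571220|_13 = 28561

Step 1 — compute v_13(x) by factoring powers of 13 out of the numerator and denominator: v_13(3/571220) = -4. Step 2 — apply |x|_p = p^{-v_p(x)} = 13^{4} = 28561.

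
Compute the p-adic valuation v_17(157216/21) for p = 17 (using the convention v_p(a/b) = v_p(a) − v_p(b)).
v_17(157216/21) = 3

Factor powers of 17 from the numerator and denominator of the reduced fraction: 157216 = 17^3 · 32 and 21 = 17^0 · 21. Apply v_p(a/b) = v_p(a) − v_p(b): v_17(157216/21) = 3 − 0 = 3.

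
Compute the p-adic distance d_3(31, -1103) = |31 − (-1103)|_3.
d_3(31, -1103) = 1/81

Step 1 — x − y = 31 − (-1103) = 1134. Step 2 — v_3(1134) = 4 (factor: 1134 = (3^4 · 14); the sign does not affect v_p). Step 3 — |x − y|_3 = 3^{-4} = 1/81.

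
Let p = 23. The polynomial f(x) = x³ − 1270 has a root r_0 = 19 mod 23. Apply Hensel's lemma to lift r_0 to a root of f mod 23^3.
r_2 = 2250 (mod 12167)

Hensel: r_{i+1} = r_i − f(r_i)/f′(r_i) mod 23^{i+2}, where f′(x) = 3x². Iterate:
  r_0 = 19 (mod 23)
  r_1 = 134 (mod 529)
  r_2 = 2250 (mod 12167)
Final: r = 2250 with f(r) ≡ 0 mod 23^3.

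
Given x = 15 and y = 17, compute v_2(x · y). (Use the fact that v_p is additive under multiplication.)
v_2(255) = 0

v_p(x) = 0 (factor: 15 = 2^0 · 15); v_p(y) = 0 (factor: 17 = 2^0 · 17). Additivity: v_p(xy) = v_p(x) + v_p(y) = 0 + 0 = 0. (Direct check: xy = 255 = 2^0 · (255).)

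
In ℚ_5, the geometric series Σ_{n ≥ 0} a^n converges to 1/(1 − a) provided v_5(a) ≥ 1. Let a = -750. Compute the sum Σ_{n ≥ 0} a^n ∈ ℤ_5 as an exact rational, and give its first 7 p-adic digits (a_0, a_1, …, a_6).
Σ a^n = 1/(1 − a) = 1/751;  first 7 digits = (1, 0, 0, 4, 3, 4, 0)

v_5(a) = 3 ≥ 1, so the series converges in ℤ_5 to 1/(1 − a) = 1/(1 − (-750)) = 1/751. Expand this rational in ℤ_5: compute digits iteratively via d_i = x_i mod 5, x_{i+1} = (x_i − d_i)/5. The first 7 digits are (1, 0, 0, 4, 3, 4, 0).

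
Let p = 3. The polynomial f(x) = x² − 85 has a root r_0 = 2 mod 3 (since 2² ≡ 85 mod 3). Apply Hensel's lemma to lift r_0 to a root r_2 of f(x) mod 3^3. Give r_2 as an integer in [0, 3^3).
r_2 = 2 (mod 27)

Hensel's recurrence: r_{i+1} = r_i − f(r_i)·(f′(r_i))^{-1} mod 3^{i+2}, with f′(x) = 2x. Iterate:
  r_0 = 2 (mod 3)
  r_1 = 2 (mod 9)
  r_2 = 2 (mod 27)
Final: r_2 = 2, and one checks f(r_2) ≡ 0 mod 3^3.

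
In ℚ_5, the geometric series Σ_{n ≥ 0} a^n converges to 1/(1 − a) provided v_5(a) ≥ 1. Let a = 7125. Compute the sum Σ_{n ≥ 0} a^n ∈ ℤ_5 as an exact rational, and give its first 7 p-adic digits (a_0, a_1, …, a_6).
Σ a^n = 1/(1 − a) = -1/7124;  first 7 digits = (1, 0, 0, 2, 1, 2, 4)

v_5(a) = 3 ≥ 1, so the series converges in ℤ_5 to 1/(1 − a) = 1/(1 − 7125) = -1/7124. Expand this rational in ℤ_5: compute digits iteratively via d_i = x_i mod 5, x_{i+1} = (x_i − d_i)/5. The first 7 digits are (1, 0, 0, 2, 1, 2, 4).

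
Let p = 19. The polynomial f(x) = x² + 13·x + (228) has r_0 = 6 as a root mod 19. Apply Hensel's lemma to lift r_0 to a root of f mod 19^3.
r_2 = 6447 (mod 6859)

Hensel: r_{i+1} = r_i − f(r_i)·(f′(r_i))^{-1} mod 19^{i+2}, f′(x) = 2x + 13. Iterate:
  r_0 = 6 (mod 19)
  r_1 = 310 (mod 361)
  r_2 = 6447 (mod 6859)
Final: r = 6447 satisfies f(r) ≡ 0 mod 19^3.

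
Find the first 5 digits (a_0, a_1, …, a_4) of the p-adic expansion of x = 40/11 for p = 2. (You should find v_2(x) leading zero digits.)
(a_0, …, a_4) = (0, 0, 0, 1, 1)

v_2(40/11) = 3, so a_0 = ... = a_2 = 0. Factor out: x = 2^3 · u with u = 5/11 a unit in ℤ_2. Expand u iteratively via a_{v+i} = u_i mod 2, u_{i+1} = (u_i − a_{v+i})/2:
  u_0 = 5/11;  a_3 = 1;  u_1 = (u_0 − 1)/2 = -3/11
  u_1 = -3/11;  a_4 = 1;  u_2 = (u_1 − 1)/2 = -7/11
Digits: (0, 0, 0, 1, 1).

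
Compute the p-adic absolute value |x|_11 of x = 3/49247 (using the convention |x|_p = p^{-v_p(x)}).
|3/49247|_11 = 1331

Step 1 — compute v_11(x) by factoring powers of 11 out of the numerator and denominator: v_11(3/49247) = -3. Step 2 — apply |x|_p = p^{-v_p(x)} = 11^{3} = 1331.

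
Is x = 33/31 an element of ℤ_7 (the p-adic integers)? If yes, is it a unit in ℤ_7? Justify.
x ∈ ℤ_7^× (unit); v_7(x) = 0

ℤ_7 = {x ∈ ℚ_7 : v_7(x) ≥ 0} and ℤ_7^× = {x ∈ ℤ_7 : v_7(x) = 0}. Here v_7(33/31) = v_7(num) − v_7(den) = 0; compare against these criteria.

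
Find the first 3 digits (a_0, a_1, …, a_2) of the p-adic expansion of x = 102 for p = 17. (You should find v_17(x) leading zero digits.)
(a_0, …, a_2) = (0, 6, 0)

v_17(102) = 1, so a_0 = ... = a_0 = 0. Factor out: x = 17^1 · u with u = 6 a unit in ℤ_17. Expand u iteratively via a_{v+i} = u_i mod 17, u_{i+1} = (u_i − a_{v+i})/17:
  u_0 = 6;  a_1 = 6;  u_1 = (u_0 − 6)/17 = 0
  u_1 = 0;  a_2 = 0;  u_2 = (u_1 − 0)/17 = 0
Digits: (0, 6, 0).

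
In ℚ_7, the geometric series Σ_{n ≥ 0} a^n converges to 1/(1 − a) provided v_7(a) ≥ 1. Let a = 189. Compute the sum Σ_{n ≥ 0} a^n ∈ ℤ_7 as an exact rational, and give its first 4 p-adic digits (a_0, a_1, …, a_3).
Σ a^n = 1/(1 − a) = -1/188;  first 4 digits = (1, 6, 4, 5)

v_7(a) = 1 ≥ 1, so the series converges in ℤ_7 to 1/(1 − a) = 1/(1 − 189) = -1/188. Expand this rational in ℤ_7: compute digits iteratively via d_i = x_i mod 7, x_{i+1} = (x_i − d_i)/7. The first 4 digits are (1, 6, 4, 5).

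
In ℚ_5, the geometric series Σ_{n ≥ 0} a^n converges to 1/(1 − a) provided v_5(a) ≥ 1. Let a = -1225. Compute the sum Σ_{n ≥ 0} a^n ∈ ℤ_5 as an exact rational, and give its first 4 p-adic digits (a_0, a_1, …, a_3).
Σ a^n = 1/(1 − a) = 1/1226;  first 4 digits = (1, 0, 1, 0)

v_5(a) = 2 ≥ 1, so the series converges in ℤ_5 to 1/(1 − a) = 1/(1 − (-1225)) = 1/1226. Expand this rational in ℤ_5: compute digits iteratively via d_i = x_i mod 5, x_{i+1} = (x_i − d_i)/5. The first 4 digits are (1, 0, 1, 0).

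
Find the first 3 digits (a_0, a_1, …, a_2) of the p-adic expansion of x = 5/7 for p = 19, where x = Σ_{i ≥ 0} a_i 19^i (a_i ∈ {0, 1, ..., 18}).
(a_0, …, a_2) = (17, 10, 13)

v_19(5/7) = 0 (numerator and denominator both coprime to 19), so x ∈ ℤ_19^×. Compute digits iteratively via a_i = x_i mod 19, x_{i+1} = (x_i − a_i)/19, with x_0 = x:
  x_0 = 5/7;  a_0 = 17;  x_1 = (x_0 − 17)/19 = -6/7
  x_1 = -6/7;  a_1 = 10;  x_2 = (x_1 − 10)/19 = -4/7
  x_2 = -4/7;  a_2 = 13;  x_3 = (x_2 − 13)/19 = -5/7
Digits: (17, 10, 13).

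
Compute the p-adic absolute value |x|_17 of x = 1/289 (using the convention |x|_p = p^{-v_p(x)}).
|1/289|_17 = 289

Step 1 — compute v_17(x) by factoring powers of 17 out of the numerator and denominator: v_17(1/289) = -2. Step 2 — apply |x|_p = p^{-v_p(x)} = 17^{2} = 289.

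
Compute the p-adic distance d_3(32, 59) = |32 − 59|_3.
d_3(32, 59) = 1/27

Step 1 — x − y = 32 − 59 = -27. Step 2 — v_3(-27) = 3 (factor: -27 = −(3^3 · 1); the sign does not affect v_p). Step 3 — |x − y|_3 = 3^{-3} = 1/27.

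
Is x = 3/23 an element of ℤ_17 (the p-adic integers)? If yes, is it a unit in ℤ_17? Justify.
x ∈ ℤ_17^× (unit); v_17(x) = 0

ℤ_17 = {x ∈ ℚ_17 : v_17(x) ≥ 0} and ℤ_17^× = {x ∈ ℤ_17 : v_17(x) = 0}. Here v_17(3/23) = v_17(num) − v_17(den) = 0; compare against these criteria.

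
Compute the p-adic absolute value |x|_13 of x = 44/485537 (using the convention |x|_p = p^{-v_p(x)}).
|44/485537|_13 = 28561

Step 1 — compute v_13(x) by factoring powers of 13 out of the numerator and denominator: v_13(44/485537) = -4. Step 2 — apply |x|_p = p^{-v_p(x)} = 13^{4} = 28561.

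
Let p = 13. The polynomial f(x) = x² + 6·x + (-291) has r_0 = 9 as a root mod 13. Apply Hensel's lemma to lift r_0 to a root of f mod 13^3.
r_2 = 1959 (mod 2197)

Hensel: r_{i+1} = r_i − f(r_i)·(f′(r_i))^{-1} mod 13^{i+2}, f′(x) = 2x + 6. Iterate:
  r_0 = 9 (mod 13)
  r_1 = 100 (mod 169)
  r_2 = 1959 (mod 2197)
Final: r = 1959 satisfies f(r) ≡ 0 mod 13^3.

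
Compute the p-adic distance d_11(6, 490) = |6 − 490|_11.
d_11(6, 490) = 1/121

Step 1 — x − y = 6 − 490 = -484. Step 2 — v_11(-484) = 2 (factor: -484 = −(11^2 · 4); the sign does not affect v_p). Step 3 — |x − y|_11 = 11^{-2} = 1/121.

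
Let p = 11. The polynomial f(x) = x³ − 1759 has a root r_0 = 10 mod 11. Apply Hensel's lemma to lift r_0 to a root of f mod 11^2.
r_1 = 21 (mod 121)

Hensel: r_{i+1} = r_i − f(r_i)/f′(r_i) mod 11^{i+2}, where f′(x) = 3x². Iterate:
  r_0 = 10 (mod 11)
  r_1 = 21 (mod 121)
Final: r = 21 with f(r) ≡ 0 mod 11^2.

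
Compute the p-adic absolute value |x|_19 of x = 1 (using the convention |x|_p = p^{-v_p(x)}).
|1|_19 = 1

Step 1 — compute v_19(x) by factoring powers of 19 out of the numerator and denominator: v_19(1) = 0. Step 2 — apply |x|_p = p^{-v_p(x)} = 19^{0} = 1.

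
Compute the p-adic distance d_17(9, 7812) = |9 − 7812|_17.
d_17(9, 7812) = 1/289

Step 1 — x − y = 9 − 7812 = -7803. Step 2 — v_17(-7803) = 2 (factor: -7803 = −(17^2 · 27); the sign does not affect v_p). Step 3 — |x − y|_17 = 17^{-2} = 1/289.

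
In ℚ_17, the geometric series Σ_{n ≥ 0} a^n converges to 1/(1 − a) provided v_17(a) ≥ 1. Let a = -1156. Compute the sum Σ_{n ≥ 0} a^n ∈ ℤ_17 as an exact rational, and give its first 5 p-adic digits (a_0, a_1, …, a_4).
Σ a^n = 1/(1 − a) = 1/1157;  first 5 digits = (1, 0, 13, 16, 15)

v_17(a) = 2 ≥ 1, so the series converges in ℤ_17 to 1/(1 − a) = 1/(1 − (-1156)) = 1/1157. Expand this rational in ℤ_17: compute digits iteratively via d_i = x_i mod 17, x_{i+1} = (x_i − d_i)/17. The first 5 digits are (1, 0, 13, 16, 15).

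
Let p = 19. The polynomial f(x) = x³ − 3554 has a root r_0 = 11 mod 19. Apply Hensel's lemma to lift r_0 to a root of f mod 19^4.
r_3 = 7440 (mod 130321)

Hensel: r_{i+1} = r_i − f(r_i)/f′(r_i) mod 19^{i+2}, where f′(x) = 3x². Iterate:
  r_0 = 11 (mod 19)
  r_1 = 220 (mod 361)
  r_2 = 581 (mod 6859)
  r_3 = 7440 (mod 130321)
Final: r = 7440 with f(r) ≡ 0 mod 19^4.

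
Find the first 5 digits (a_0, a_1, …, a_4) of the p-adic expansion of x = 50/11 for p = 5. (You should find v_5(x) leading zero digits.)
(a_0, …, a_4) = (0, 0, 2, 1, 2)

v_5(50/11) = 2, so a_0 = ... = a_1 = 0. Factor out: x = 5^2 · u with u = 2/11 a unit in ℤ_5. Expand u iteratively via a_{v+i} = u_i mod 5, u_{i+1} = (u_i − a_{v+i})/5:
  u_0 = 2/11;  a_2 = 2;  u_1 = (u_0 − 2)/5 = -4/11
  u_1 = -4/11;  a_3 = 1;  u_2 = (u_1 − 1)/5 = -3/11
  u_2 = -3/11;  a_4 = 2;  u_3 = (u_2 − 2)/5 = -5/11
Digits: (0, 0, 2, 1, 2).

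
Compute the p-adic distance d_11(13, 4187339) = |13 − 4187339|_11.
d_11(13, 4187339) = 1/161051

Step 1 — x − y = 13 − 4187339 = -4187326. Step 2 — v_11(-4187326) = 5 (factor: -4187326 = −(11^5 · 26); the sign does not affect v_p). Step 3 — |x − y|_11 = 11^{-5} = 1/161051.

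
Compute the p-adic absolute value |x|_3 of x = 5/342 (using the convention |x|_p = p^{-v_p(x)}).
|5/342|_3 = 9

Step 1 — compute v_3(x) by factoring powers of 3 out of the numerator and denominator: v_3(5/342) = -2. Step 2 — apply |x|_p = p^{-v_p(x)} = 3^{2} = 9.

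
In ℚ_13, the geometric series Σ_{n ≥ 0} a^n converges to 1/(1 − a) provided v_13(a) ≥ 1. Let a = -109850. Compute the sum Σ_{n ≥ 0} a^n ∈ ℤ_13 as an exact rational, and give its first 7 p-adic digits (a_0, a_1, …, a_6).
Σ a^n = 1/(1 − a) = 1/109851;  first 7 digits = (1, 0, 0, 2, 9, 12, 3)

v_13(a) = 3 ≥ 1, so the series converges in ℤ_13 to 1/(1 − a) = 1/(1 − (-109850)) = 1/109851. Expand this rational in ℤ_13: compute digits iteratively via d_i = x_i mod 13, x_{i+1} = (x_i − d_i)/13. The first 7 digits are (1, 0, 0, 2, 9, 12, 3).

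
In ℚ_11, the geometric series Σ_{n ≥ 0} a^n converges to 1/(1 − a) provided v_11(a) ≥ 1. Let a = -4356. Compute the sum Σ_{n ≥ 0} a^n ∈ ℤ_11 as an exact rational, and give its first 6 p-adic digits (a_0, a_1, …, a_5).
Σ a^n = 1/(1 − a) = 1/4357;  first 6 digits = (1, 0, 8, 7, 8, 7)

v_11(a) = 2 ≥ 1, so the series converges in ℤ_11 to 1/(1 − a) = 1/(1 − (-4356)) = 1/4357. Expand this rational in ℤ_11: compute digits iteratively via d_i = x_i mod 11, x_{i+1} = (x_i − d_i)/11. The first 6 digits are (1, 0, 8, 7, 8, 7).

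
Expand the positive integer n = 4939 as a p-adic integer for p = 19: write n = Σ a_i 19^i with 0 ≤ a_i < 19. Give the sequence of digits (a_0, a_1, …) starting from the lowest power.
(a_0, a_1, …) = (18, 12, 13)

Repeated division by 19 gives the digits low-to-high: 4939 = 18 + 12·19^1 + 13·19^2. Digit sequence: (18, 12, 13).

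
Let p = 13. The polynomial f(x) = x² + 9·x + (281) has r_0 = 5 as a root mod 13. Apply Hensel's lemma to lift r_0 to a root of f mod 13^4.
r_3 = 9664 (mod 28561)

Hensel: r_{i+1} = r_i − f(r_i)·(f′(r_i))^{-1} mod 13^{i+2}, f′(x) = 2x + 9. Iterate:
  r_0 = 5 (mod 13)
  r_1 = 31 (mod 169)
  r_2 = 876 (mod 2197)
  r_3 = 9664 (mod 28561)
Final: r = 9664 satisfies f(r) ≡ 0 mod 13^4.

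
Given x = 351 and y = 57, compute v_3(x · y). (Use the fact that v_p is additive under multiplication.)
v_3(20007) = 4

v_p(x) = 3 (factor: 351 = 3^3 · 13); v_p(y) = 1 (factor: 57 = 3^1 · 19). Additivity: v_p(xy) = v_p(x) + v_p(y) = 3 + 1 = 4. (Direct check: xy = 20007 = 3^4 · (247).)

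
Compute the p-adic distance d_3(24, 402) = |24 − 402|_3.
d_3(24, 402) = 1/27

Step 1 — x − y = 24 − 402 = -378. Step 2 — v_3(-378) = 3 (factor: -378 = −(3^3 · 14); the sign does not affect v_p). Step 3 — |x − y|_3 = 3^{-3} = 1/27.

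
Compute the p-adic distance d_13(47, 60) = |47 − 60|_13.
d_13(47, 60) = 1/13

Step 1 — x − y = 47 − 60 = -13. Step 2 — v_13(-13) = 1 (factor: -13 = −(13^1 · 1); the sign does not affect v_p). Step 3 — |x − y|_13 = 13^{-1} = 1/13.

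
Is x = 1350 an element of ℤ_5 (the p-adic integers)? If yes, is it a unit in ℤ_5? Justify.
x ∈ ℤ_5 but not a unit; v_5(x) = 2 > 0

ℤ_5 = {x ∈ ℚ_5 : v_5(x) ≥ 0} and ℤ_5^× = {x ∈ ℤ_5 : v_5(x) = 0}. Here v_5(1350) = v_5(num) − v_5(den) = 2; compare against these criteria.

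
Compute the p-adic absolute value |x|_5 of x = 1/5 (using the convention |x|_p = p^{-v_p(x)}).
|1/5|_5 = 5

Step 1 — compute v_5(x) by factoring powers of 5 out of the numerator and denominator: v_5(1/5) = -1. Step 2 — apply |x|_p = p^{-v_p(x)} = 5^{1} = 5.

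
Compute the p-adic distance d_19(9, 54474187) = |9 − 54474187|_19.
d_19(9, 54474187) = 1/2476099

Step 1 — x − y = 9 − 54474187 = -54474178. Step 2 — v_19(-54474178) = 5 (factor: -54474178 = −(19^5 · 22); the sign does not affect v_p). Step 3 — |x − y|_19 = 19^{-5} = 1/2476099.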